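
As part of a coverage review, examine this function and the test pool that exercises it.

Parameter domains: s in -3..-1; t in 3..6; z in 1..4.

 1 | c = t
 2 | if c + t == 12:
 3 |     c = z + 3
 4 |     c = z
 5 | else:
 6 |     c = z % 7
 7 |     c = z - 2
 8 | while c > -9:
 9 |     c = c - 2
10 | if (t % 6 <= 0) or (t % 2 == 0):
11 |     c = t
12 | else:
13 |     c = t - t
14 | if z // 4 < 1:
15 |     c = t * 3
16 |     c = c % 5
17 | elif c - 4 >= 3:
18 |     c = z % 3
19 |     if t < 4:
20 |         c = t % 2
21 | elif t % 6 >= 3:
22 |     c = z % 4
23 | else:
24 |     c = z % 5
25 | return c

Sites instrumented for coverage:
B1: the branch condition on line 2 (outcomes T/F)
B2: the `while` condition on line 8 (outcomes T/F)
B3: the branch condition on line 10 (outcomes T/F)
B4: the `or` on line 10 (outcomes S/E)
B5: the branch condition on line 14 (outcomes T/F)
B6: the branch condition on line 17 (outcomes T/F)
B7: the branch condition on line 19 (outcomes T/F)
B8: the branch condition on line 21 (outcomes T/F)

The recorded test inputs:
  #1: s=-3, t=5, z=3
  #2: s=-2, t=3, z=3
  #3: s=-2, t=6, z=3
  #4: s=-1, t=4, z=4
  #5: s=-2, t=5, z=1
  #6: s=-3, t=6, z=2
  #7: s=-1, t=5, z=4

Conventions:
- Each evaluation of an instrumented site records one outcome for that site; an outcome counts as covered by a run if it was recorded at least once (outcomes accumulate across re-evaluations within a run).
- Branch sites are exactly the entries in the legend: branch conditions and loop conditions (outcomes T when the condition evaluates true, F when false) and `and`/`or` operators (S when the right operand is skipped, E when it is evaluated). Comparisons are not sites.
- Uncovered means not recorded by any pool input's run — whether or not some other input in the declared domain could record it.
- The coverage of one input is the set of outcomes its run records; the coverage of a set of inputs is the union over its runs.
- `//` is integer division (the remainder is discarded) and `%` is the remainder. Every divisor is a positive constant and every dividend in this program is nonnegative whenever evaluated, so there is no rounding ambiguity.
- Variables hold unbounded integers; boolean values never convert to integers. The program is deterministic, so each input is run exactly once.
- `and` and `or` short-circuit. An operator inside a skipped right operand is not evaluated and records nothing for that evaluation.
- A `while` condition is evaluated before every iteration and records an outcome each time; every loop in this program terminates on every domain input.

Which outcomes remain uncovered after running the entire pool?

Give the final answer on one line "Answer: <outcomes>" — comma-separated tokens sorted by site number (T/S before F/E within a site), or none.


run #1 (s=-3, t=5, z=3) records B1=F, B2=T, B2=F, B3=F, B4=E, B5=T
run #2 (s=-2, t=3, z=3) records B1=F, B2=T, B2=F, B3=F, B4=E, B5=T
run #3 (s=-2, t=6, z=3) records B1=T, B2=T, B2=F, B3=T, B4=S, B5=T
run #4 (s=-1, t=4, z=4) records B1=F, B2=T, B2=F, B3=T, B4=E, B5=F, B6=F, B8=T
run #5 (s=-2, t=5, z=1) records B1=F, B2=T, B2=F, B3=F, B4=E, B5=T
run #6 (s=-3, t=6, z=2) records B1=T, B2=T, B2=F, B3=T, B4=S, B5=T
run #7 (s=-1, t=5, z=4) records B1=F, B2=T, B2=F, B3=F, B4=E, B5=F, B6=F, B8=T
union over the pool: B1=T, B1=F, B2=T, B2=F, B3=T, B3=F, B4=S, B4=E, B5=T, B5=F, B6=F, B8=T
uncovered (4 of 16): B6=T, B7=T, B7=F, B8=F
Answer: B6=T, B7=T, B7=F, B8=F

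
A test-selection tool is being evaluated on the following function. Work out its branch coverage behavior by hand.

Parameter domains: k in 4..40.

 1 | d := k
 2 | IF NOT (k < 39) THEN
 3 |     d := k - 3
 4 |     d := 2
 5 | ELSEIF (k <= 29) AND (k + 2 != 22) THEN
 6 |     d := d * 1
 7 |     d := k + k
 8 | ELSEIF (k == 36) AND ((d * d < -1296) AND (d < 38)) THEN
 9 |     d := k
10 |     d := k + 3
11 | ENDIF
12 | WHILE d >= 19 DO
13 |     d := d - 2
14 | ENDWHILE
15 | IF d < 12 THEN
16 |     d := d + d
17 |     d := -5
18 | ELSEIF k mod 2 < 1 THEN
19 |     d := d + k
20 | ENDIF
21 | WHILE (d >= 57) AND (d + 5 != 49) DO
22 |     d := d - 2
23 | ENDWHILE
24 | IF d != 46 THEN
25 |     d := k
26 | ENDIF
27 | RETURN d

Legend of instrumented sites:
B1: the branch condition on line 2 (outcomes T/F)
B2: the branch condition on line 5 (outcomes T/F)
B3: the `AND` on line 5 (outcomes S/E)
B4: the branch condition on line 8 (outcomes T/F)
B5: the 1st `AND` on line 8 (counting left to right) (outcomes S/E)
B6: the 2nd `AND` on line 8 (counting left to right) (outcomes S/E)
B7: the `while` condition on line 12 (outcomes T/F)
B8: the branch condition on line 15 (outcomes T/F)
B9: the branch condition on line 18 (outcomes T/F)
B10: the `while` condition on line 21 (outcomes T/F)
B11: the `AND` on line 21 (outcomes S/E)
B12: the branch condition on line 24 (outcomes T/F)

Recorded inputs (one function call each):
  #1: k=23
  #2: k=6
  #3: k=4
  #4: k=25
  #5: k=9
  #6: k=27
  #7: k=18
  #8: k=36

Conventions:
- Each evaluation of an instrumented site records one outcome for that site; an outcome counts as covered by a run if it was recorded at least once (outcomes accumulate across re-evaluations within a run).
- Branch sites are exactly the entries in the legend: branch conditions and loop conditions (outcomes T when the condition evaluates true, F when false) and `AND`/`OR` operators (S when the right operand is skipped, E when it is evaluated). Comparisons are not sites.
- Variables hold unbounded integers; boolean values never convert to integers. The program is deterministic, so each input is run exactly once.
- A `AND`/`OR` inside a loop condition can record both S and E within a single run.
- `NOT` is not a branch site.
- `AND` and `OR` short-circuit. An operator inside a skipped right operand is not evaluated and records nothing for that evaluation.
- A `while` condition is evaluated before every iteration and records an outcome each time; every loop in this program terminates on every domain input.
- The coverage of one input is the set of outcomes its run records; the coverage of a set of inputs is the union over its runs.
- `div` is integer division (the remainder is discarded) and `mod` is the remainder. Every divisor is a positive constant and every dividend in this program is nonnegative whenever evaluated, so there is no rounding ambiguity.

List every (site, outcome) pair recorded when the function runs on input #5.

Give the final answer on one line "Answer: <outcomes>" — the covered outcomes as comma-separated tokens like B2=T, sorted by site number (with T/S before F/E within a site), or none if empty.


Simulating input #5 (k=9) step by step:
  B1->F, B3->E, B2->T, B7->F, B8->F, B9->F, B11->S, B10->F, B12->T
deduplicating events, the covered set is: B1=F, B2=T, B3=E, B7=F, B8=F, B9=F, B10=F, B11=S, B12=T
Answer: B1=F, B2=T, B3=E, B7=F, B8=F, B9=F, B10=F, B11=S, B12=T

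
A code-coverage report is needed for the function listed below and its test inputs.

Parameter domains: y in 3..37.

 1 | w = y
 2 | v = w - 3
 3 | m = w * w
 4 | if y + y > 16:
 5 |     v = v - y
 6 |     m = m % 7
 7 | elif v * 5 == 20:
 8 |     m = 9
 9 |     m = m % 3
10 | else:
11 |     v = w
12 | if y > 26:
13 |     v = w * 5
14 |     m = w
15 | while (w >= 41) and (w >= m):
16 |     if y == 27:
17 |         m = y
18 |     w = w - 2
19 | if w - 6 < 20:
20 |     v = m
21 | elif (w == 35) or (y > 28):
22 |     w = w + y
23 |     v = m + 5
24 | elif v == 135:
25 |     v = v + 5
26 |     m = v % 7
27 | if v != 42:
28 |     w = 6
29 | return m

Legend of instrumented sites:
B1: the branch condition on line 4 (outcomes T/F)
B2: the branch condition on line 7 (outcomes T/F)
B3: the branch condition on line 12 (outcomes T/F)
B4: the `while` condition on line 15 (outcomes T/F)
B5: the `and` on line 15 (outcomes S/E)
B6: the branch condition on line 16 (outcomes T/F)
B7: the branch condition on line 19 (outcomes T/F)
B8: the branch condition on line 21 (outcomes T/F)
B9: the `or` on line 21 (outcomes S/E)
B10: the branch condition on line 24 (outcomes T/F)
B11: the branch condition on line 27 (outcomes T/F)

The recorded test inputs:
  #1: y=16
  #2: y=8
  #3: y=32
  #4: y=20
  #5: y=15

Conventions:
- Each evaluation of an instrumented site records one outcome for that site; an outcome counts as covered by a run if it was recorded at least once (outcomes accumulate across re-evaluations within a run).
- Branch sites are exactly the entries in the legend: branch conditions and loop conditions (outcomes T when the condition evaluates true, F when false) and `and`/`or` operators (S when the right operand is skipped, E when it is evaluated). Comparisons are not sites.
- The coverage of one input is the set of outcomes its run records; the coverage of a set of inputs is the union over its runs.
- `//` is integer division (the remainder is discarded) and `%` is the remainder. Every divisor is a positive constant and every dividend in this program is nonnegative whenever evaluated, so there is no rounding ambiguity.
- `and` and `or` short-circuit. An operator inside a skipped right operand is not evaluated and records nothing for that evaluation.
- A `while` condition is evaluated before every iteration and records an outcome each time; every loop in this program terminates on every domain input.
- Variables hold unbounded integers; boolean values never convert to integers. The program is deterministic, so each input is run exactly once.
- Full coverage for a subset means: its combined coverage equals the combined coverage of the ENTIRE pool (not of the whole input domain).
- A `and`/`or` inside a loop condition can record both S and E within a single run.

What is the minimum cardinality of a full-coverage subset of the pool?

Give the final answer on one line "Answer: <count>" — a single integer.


input #1 (y=16): covers B1=T, B3=F, B4=F, B5=S, B7=T, B11=T
input #2 (y=8): covers B1=F, B2=F, B3=F, B4=F, B5=S, B7=T, B11=T
input #3 (y=32): covers B1=T, B3=T, B4=F, B5=S, B7=F, B8=T, B9=E, B11=T
input #4 (y=20): covers B1=T, B3=F, B4=F, B5=S, B7=T, B11=T
input #5 (y=15): covers B1=T, B3=F, B4=F, B5=S, B7=T, B11=T
the full pool covers 12 outcomes: B1=T, B1=F, B2=F, B3=T, B3=F, B4=F, B5=S, B7=T, B7=F, B8=T, B9=E, B11=T
size 1 is not enough: best union over all size-1 subsets is 8/12
size 2: inputs {2, 3} cover all 12 outcomes, and no lexicographically smaller subset of this size does
Answer: 2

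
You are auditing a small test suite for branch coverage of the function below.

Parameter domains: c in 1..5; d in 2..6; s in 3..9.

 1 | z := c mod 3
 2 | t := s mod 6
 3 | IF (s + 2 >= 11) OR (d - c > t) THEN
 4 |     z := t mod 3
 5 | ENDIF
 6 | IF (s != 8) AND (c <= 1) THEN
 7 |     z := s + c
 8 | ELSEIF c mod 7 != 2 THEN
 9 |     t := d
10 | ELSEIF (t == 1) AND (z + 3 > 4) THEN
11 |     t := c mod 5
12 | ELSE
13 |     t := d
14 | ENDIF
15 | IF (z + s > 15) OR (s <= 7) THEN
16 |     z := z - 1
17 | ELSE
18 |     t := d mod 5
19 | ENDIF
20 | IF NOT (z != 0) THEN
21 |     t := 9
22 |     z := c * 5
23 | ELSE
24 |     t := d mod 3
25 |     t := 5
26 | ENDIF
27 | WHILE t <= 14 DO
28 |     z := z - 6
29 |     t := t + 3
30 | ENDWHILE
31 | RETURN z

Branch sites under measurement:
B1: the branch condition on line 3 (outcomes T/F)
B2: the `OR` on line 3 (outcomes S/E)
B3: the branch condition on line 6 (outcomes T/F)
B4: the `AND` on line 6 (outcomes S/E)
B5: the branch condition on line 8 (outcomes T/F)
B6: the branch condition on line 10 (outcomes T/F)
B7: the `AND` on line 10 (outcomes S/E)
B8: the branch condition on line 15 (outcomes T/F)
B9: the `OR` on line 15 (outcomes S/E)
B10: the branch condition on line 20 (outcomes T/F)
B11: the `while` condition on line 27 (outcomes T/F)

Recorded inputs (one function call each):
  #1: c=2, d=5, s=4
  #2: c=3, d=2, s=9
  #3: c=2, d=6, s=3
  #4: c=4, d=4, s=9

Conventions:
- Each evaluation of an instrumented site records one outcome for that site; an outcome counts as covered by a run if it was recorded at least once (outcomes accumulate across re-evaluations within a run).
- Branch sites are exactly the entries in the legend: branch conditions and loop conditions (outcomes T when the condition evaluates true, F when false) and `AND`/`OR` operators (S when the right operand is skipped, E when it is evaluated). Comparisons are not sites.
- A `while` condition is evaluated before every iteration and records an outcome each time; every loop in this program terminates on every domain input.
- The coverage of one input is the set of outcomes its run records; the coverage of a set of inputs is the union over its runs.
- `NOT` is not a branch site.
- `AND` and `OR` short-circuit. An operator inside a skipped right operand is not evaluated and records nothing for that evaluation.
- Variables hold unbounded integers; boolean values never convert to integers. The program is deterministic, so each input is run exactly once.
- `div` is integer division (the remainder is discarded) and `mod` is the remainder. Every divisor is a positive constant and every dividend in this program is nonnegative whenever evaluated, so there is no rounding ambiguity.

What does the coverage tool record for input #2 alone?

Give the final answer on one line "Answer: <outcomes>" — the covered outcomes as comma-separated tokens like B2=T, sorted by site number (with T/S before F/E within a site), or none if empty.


Simulating input #2 (c=3, d=2, s=9) step by step:
  B2->S, B1->T, B4->E, B3->F, B5->T, B9->E, B8->F, B10->T, B11->T, B11->T
  B11->F
distinct outcomes covered: B1=T, B2=S, B3=F, B4=E, B5=T, B8=F, B9=E, B10=T, B11=T, B11=F
Answer: B1=T, B2=S, B3=F, B4=E, B5=T, B8=F, B9=E, B10=T, B11=T, B11=F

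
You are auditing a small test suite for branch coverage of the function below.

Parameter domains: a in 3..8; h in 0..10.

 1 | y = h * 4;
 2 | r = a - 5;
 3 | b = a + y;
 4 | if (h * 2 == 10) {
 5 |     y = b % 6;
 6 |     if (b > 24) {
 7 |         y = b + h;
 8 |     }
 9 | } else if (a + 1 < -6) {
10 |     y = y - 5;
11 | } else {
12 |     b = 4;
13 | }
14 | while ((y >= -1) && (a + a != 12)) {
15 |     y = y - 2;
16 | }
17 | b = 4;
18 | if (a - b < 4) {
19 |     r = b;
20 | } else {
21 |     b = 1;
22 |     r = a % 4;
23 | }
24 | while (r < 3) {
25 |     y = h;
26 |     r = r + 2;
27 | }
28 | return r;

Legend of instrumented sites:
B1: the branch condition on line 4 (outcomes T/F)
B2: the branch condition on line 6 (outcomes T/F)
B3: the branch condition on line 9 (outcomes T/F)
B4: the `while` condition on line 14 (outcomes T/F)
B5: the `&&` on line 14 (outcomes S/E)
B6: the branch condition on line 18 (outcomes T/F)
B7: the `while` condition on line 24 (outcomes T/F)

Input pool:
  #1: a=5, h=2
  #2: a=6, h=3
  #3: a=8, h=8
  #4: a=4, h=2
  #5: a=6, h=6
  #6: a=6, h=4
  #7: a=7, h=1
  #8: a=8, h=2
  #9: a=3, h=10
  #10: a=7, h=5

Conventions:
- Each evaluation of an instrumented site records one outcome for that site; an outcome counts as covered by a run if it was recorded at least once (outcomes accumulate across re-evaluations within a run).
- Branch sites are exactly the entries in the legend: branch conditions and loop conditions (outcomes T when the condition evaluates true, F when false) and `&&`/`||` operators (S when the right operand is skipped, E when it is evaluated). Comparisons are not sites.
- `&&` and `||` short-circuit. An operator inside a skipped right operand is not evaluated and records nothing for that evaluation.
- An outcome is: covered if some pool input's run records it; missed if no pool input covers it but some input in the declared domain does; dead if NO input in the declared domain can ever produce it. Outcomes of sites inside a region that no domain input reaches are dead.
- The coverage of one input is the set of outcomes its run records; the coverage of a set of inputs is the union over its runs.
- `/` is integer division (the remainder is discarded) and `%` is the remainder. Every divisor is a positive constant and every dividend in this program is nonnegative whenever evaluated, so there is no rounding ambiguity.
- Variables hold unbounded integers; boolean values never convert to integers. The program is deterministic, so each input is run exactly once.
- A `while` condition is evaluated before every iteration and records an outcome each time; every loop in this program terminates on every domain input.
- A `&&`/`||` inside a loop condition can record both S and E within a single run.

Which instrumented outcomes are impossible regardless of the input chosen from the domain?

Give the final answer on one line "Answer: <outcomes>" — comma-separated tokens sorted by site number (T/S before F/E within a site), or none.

running all 66 domain inputs and tallying outcomes:
  B3=T: unreachable across the whole domain -> dead
  reachable outcomes have witnesses, e.g. B1=T (e.g. a=3, h=5), B1=F (e.g. a=3, h=0), B2=T (e.g. a=5, h=5), B2=F (e.g. a=3, h=5)

Answer: B3=T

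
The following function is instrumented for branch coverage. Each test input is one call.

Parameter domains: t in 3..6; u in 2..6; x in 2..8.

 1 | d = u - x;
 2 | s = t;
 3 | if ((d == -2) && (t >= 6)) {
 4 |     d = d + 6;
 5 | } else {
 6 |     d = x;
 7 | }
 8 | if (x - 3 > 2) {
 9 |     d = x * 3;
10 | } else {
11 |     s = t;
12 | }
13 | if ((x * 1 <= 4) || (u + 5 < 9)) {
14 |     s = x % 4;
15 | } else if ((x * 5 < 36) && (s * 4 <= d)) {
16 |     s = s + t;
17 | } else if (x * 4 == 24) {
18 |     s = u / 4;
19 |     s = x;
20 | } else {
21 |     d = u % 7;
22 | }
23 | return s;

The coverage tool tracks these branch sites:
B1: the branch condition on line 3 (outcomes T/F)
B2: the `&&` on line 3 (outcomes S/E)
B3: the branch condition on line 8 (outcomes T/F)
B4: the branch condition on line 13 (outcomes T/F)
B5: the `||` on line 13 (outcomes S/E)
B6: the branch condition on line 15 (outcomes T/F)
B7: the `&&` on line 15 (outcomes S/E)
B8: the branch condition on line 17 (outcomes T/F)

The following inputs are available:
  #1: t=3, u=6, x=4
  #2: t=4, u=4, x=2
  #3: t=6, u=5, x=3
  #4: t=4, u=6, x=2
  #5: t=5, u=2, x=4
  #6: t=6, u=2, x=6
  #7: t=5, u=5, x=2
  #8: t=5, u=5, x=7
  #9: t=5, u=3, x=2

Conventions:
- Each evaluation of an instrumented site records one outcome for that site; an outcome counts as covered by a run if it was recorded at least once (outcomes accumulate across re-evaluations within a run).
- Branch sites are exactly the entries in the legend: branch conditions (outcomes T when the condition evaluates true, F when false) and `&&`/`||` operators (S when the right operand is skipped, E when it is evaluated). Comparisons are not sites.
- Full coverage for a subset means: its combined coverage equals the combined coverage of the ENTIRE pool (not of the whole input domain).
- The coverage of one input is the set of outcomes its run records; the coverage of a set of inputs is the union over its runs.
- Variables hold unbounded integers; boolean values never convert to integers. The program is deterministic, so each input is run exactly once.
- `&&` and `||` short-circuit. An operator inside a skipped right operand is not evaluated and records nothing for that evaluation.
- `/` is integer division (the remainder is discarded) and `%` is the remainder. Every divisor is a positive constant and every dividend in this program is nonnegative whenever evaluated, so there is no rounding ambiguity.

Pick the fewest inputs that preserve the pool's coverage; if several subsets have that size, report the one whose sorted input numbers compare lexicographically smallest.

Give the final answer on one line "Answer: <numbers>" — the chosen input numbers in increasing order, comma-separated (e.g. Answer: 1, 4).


test 1 (t=3, u=6, x=4) fires B2->S, B1->F, B3->F, B5->S, B4->T; hits B1=F, B2=S, B3=F, B4=T, B5=S
test 2 (t=4, u=4, x=2) fires B2->S, B1->F, B3->F, B5->S, B4->T; hits B1=F, B2=S, B3=F, B4=T, B5=S
test 3 (t=6, u=5, x=3) fires B2->S, B1->F, B3->F, B5->S, B4->T; hits B1=F, B2=S, B3=F, B4=T, B5=S
test 4 (t=4, u=6, x=2) fires B2->S, B1->F, B3->F, B5->S, B4->T; hits B1=F, B2=S, B3=F, B4=T, B5=S
test 5 (t=5, u=2, x=4) fires B2->E, B1->F, B3->F, B5->S, B4->T; hits B1=F, B2=E, B3=F, B4=T, B5=S
test 6 (t=6, u=2, x=6) fires B2->S, B1->F, B3->T, B5->E, B4->T; hits B1=F, B2=S, B3=T, B4=T, B5=E
test 7 (t=5, u=5, x=2) fires B2->S, B1->F, B3->F, B5->S, B4->T; hits B1=F, B2=S, B3=F, B4=T, B5=S
test 8 (t=5, u=5, x=7) fires B2->E, B1->F, B3->T, B5->E, B4->F, B7->E, B6->T; hits B1=F, B2=E, B3=T, B4=F, B5=E, B6=T, B7=E
test 9 (t=5, u=3, x=2) fires B2->S, B1->F, B3->F, B5->S, B4->T; hits B1=F, B2=S, B3=F, B4=T, B5=S
pool-wide coverage (11 outcomes): B1=F, B2=S, B2=E, B3=T, B3=F, B4=T, B4=F, B5=S, B5=E, B6=T, B7=E
no size-1 subset reaches all 11 outcomes (best union: 7/11)
size 2: inputs {1, 8} cover all 11 outcomes, and no lexicographically smaller subset of this size does
Answer: 1, 8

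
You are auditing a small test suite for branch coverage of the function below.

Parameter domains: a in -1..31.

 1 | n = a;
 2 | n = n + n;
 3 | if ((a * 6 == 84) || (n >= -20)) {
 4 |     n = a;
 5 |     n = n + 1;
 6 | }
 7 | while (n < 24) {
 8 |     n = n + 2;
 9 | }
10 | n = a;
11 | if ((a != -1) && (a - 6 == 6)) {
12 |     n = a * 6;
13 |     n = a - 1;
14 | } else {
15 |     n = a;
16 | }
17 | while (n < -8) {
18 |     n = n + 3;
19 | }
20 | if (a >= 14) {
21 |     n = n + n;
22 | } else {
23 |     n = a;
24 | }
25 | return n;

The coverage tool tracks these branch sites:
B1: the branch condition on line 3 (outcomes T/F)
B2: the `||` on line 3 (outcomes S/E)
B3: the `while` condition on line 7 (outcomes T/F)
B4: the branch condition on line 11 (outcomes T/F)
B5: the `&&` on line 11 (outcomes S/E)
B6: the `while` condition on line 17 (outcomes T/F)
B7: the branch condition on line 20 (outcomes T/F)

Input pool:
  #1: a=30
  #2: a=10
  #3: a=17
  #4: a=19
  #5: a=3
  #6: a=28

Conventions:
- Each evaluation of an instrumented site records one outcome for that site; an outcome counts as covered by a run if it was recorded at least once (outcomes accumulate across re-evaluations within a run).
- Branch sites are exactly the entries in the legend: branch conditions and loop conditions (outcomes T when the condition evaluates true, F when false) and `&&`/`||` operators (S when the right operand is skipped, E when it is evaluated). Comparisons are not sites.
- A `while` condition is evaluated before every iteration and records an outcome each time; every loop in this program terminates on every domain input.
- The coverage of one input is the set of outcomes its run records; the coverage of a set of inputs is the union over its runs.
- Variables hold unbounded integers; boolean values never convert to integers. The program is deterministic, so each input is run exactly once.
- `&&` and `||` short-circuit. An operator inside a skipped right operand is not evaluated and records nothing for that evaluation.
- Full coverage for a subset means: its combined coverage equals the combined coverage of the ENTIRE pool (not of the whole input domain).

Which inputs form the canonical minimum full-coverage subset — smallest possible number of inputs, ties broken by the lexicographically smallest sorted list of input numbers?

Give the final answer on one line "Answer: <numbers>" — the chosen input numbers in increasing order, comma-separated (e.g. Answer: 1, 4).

run #1 (a=30) runs B2->E, B1->T, B3->F, B5->E, B4->F, B6->F, B7->T; records B1=T, B2=E, B3=F, B4=F, B5=E, B6=F, B7=T
run #2 (a=10) runs B2->E, B1->T, B3->T, B3->T, B3->T, B3->T, B3->T, B3->T, B3->T, B3->F, B5->E, B4->F, B6->F, B7->F; records B1=T, B2=E, B3=T, B3=F, B4=F, B5=E, B6=F, B7=F
run #3 (a=17) runs B2->E, B1->T, B3->T, B3->T, B3->T, B3->F, B5->E, B4->F, B6->F, B7->T; records B1=T, B2=E, B3=T, B3=F, B4=F, B5=E, B6=F, B7=T
run #4 (a=19) runs B2->E, B1->T, B3->T, B3->T, B3->F, B5->E, B4->F, B6->F, B7->T; records B1=T, B2=E, B3=T, B3=F, B4=F, B5=E, B6=F, B7=T
run #5 (a=3) runs B2->E, B1->T, B3->T, B3->T, B3->T, B3->T, B3->T, B3->T, B3->T, B3->T, B3->T, B3->T, B3->F, B5->E, ...; records B1=T, B2=E, B3=T, B3=F, B4=F, B5=E, B6=F, B7=F
run #6 (a=28) runs B2->E, B1->T, B3->F, B5->E, B4->F, B6->F, B7->T; records B1=T, B2=E, B3=F, B4=F, B5=E, B6=F, B7=T
union over all inputs: B1=T, B2=E, B3=T, B3=F, B4=F, B5=E, B6=F, B7=T, B7=F (9 outcomes)
every size-1 subset falls short of the 9 outcomes (best: 8/9)
the canonical winner is {1, 2}: size 2, full 9-outcome coverage, earliest index list among size-2 covers

Answer: 1, 2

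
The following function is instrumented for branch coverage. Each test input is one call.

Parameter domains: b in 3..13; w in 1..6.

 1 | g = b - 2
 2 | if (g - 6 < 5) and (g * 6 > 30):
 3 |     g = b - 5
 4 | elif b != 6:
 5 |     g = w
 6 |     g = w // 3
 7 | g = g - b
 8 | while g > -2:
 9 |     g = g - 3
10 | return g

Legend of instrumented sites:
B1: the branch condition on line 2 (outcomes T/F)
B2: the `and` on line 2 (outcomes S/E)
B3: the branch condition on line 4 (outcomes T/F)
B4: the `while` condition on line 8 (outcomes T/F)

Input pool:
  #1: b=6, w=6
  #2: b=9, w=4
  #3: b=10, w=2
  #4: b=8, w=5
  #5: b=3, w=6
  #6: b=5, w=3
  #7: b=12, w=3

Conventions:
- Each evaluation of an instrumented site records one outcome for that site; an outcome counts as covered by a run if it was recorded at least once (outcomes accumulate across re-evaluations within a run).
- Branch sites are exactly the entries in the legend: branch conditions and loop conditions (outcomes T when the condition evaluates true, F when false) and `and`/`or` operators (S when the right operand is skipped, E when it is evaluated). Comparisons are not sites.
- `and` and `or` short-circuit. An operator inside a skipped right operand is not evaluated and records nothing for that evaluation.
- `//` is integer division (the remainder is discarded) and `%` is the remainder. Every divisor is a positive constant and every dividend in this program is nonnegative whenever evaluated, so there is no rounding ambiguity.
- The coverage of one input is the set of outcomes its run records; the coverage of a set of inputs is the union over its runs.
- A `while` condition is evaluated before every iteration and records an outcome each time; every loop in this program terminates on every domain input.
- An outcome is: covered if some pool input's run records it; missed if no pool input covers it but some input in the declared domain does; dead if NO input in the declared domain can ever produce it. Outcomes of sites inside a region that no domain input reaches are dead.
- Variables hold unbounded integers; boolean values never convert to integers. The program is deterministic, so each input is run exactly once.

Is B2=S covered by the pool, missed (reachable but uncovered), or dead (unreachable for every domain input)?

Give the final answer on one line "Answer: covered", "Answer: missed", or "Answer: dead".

no pool input records B2=S
but domain input (b=13, w=1) does record it -> reachable, so missed

Answer: missed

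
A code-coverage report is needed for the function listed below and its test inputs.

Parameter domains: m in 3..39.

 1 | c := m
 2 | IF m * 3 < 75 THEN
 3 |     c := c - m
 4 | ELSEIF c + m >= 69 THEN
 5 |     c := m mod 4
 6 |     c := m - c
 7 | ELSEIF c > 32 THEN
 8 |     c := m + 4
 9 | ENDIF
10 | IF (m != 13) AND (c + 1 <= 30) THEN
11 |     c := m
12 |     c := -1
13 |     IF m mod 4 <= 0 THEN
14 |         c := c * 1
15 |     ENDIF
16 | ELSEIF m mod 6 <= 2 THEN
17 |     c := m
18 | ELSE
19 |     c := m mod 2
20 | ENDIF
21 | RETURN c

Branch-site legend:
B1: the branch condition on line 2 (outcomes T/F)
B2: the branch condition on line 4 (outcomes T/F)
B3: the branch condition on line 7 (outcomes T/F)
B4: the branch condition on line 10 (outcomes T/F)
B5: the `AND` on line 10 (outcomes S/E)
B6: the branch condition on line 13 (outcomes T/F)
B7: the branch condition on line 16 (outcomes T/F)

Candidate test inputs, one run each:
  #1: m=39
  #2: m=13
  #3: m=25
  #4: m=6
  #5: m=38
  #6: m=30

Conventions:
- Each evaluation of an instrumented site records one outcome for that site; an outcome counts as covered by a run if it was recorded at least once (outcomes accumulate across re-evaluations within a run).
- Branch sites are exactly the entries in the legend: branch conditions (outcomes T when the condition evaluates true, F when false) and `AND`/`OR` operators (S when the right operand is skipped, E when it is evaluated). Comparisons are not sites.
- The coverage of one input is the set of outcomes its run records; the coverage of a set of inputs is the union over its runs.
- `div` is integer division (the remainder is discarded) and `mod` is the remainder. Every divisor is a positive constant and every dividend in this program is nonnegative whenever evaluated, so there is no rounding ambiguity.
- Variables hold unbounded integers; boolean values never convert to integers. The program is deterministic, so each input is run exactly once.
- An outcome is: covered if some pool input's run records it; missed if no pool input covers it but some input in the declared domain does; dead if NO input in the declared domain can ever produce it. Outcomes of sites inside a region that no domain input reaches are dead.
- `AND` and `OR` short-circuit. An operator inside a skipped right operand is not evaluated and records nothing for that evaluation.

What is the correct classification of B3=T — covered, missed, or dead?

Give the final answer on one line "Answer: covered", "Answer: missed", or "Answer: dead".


no pool input records B3=T
but domain input (m=33) does record it -> reachable, so missed
Answer: missed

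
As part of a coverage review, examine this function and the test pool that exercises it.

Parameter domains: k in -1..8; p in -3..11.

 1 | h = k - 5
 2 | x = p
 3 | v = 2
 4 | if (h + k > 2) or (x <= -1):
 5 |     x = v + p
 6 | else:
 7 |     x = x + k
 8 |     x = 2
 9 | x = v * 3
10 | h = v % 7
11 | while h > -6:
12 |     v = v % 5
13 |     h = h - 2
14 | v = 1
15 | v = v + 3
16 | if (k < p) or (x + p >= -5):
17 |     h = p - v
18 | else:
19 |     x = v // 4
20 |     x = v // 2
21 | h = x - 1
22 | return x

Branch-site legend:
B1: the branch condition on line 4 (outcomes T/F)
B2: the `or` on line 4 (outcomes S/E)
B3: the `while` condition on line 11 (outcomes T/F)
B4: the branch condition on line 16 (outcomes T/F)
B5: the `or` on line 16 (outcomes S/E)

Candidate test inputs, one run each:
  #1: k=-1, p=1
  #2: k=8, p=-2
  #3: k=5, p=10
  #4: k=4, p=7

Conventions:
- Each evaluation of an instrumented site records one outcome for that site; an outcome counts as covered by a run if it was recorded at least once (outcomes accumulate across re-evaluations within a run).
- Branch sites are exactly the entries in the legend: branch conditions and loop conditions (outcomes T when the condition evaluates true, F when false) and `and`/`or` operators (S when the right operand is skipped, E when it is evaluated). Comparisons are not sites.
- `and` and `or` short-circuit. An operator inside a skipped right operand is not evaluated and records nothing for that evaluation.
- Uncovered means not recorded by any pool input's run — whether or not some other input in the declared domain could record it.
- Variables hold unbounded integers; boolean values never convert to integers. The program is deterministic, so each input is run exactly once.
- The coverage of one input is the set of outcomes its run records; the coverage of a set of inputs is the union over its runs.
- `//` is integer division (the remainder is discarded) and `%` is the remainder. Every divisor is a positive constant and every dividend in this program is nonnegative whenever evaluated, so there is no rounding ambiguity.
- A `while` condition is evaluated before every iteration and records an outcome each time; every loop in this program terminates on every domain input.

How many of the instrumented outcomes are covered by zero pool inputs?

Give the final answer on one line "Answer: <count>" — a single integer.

run #1 (k=-1, p=1) records B1=F, B2=E, B3=T, B3=F, B4=T, B5=S
run #2 (k=8, p=-2) records B1=T, B2=S, B3=T, B3=F, B4=T, B5=E
run #3 (k=5, p=10) records B1=T, B2=S, B3=T, B3=F, B4=T, B5=S
run #4 (k=4, p=7) records B1=T, B2=S, B3=T, B3=F, B4=T, B5=S
union over the pool: B1=T, B1=F, B2=S, B2=E, B3=T, B3=F, B4=T, B5=S, B5=E
uncovered (1 of 10): B4=F

Answer: 1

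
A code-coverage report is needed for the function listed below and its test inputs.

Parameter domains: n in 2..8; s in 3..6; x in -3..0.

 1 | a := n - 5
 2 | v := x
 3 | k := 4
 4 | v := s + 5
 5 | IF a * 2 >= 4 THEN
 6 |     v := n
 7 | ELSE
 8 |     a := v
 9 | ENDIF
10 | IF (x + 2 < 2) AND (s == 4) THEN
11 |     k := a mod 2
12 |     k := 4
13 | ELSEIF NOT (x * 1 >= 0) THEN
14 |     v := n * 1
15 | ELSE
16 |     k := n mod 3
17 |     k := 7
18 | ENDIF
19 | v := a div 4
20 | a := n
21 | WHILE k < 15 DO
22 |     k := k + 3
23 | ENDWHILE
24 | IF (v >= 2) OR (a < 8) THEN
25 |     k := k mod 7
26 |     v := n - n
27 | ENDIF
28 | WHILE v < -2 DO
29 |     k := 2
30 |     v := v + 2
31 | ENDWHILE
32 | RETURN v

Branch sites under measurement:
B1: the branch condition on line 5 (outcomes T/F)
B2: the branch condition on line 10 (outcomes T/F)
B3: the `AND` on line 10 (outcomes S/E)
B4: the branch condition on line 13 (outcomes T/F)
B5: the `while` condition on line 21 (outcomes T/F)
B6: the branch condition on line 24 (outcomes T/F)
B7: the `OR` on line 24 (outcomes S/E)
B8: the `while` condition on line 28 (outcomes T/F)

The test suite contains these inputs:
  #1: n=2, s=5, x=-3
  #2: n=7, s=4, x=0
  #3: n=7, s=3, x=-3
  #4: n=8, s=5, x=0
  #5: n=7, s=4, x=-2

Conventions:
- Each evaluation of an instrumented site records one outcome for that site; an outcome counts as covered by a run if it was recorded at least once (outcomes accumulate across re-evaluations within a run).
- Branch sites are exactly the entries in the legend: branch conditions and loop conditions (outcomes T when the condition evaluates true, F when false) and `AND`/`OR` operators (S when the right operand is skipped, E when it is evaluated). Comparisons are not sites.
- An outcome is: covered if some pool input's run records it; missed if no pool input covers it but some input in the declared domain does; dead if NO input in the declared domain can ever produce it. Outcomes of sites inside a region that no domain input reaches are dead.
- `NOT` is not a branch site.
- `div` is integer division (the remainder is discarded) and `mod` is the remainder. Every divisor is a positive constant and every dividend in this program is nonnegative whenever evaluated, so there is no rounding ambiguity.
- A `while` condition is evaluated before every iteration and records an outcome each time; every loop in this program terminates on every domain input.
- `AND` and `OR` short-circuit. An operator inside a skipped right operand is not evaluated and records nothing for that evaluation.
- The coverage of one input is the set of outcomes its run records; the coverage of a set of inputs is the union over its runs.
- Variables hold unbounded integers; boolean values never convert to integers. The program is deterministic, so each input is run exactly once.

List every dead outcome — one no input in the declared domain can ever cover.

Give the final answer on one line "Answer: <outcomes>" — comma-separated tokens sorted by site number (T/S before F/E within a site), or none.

sweeping the full domain (112 inputs) for each outcome:
  B8=T: no domain input ever produces it -> dead
  reachable outcomes have witnesses, e.g. B1=T (e.g. n=7, s=3, x=-3), B1=F (e.g. n=2, s=3, x=-3), B2=T (e.g. n=2, s=4, x=-3), B2=F (e.g. n=2, s=3, x=-3)

Answer: B8=T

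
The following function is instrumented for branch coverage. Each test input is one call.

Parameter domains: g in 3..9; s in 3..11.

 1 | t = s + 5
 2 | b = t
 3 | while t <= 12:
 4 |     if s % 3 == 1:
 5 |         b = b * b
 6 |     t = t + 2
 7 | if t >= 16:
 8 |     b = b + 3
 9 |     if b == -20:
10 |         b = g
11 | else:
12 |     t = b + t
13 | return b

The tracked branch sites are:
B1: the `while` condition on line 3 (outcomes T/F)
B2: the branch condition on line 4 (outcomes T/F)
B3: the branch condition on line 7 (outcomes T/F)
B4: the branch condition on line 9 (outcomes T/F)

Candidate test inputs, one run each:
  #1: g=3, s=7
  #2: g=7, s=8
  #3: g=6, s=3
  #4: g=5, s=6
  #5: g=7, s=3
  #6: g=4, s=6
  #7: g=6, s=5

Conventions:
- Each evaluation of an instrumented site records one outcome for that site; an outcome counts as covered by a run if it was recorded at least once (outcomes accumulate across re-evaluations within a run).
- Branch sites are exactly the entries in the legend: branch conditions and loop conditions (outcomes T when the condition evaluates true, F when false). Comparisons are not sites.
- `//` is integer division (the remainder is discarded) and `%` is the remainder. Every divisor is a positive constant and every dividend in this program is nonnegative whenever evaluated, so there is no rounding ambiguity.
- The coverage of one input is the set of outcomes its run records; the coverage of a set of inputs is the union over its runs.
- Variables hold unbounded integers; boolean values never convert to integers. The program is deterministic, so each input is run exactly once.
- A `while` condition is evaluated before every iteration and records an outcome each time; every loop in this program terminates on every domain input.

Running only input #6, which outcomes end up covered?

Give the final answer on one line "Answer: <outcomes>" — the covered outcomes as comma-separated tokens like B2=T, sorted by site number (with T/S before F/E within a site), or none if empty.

Running input #6 (g=4, s=6), event by event:
  B1->T, B2->F, B1->F, B3->F
distinct outcomes covered: B1=T, B1=F, B2=F, B3=F

Answer: B1=T, B1=F, B2=F, B3=F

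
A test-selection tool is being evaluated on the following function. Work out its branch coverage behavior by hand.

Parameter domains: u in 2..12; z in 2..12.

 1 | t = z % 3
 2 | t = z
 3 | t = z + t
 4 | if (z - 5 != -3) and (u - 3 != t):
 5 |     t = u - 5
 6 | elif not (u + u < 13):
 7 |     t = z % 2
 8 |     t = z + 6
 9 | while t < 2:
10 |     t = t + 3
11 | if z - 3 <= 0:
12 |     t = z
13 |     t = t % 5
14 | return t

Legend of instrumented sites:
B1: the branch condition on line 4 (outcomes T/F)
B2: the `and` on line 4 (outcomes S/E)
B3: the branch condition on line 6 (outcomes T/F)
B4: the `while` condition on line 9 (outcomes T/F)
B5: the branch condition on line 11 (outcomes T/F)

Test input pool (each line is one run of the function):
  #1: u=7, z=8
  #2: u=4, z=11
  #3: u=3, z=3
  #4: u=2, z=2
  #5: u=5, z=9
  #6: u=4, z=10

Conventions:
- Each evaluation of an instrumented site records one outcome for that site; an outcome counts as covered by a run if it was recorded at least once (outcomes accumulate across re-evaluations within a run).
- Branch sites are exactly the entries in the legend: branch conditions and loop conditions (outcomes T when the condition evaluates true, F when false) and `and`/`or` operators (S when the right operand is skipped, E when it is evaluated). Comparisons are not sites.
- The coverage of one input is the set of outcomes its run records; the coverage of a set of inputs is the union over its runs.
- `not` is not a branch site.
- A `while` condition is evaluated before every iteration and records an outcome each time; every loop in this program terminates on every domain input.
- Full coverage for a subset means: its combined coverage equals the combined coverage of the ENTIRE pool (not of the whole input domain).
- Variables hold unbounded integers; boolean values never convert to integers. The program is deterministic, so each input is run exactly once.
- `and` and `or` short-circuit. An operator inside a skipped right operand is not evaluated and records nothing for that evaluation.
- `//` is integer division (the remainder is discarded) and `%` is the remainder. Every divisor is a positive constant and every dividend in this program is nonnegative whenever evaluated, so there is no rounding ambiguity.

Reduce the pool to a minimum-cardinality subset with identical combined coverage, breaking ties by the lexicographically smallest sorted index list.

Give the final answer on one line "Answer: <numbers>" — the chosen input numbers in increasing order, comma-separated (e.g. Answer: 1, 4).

test 1 (u=7, z=8) fires B2->E, B1->T, B4->F, B5->F; hits B1=T, B2=E, B4=F, B5=F
test 2 (u=4, z=11) fires B2->E, B1->T, B4->T, B4->F, B5->F; hits B1=T, B2=E, B4=T, B4=F, B5=F
test 3 (u=3, z=3) fires B2->E, B1->T, B4->T, B4->T, B4->F, B5->T; hits B1=T, B2=E, B4=T, B4=F, B5=T
test 4 (u=2, z=2) fires B2->S, B1->F, B3->F, B4->F, B5->T; hits B1=F, B2=S, B3=F, B4=F, B5=T
test 5 (u=5, z=9) fires B2->E, B1->T, B4->T, B4->F, B5->F; hits B1=T, B2=E, B4=T, B4=F, B5=F
test 6 (u=4, z=10) fires B2->E, B1->T, B4->T, B4->F, B5->F; hits B1=T, B2=E, B4=T, B4=F, B5=F
together the pool reaches 9 outcomes: B1=T, B1=F, B2=S, B2=E, B3=F, B4=T, B4=F, B5=T, B5=F
no size-1 subset reaches all 9 outcomes (best union: 5/9)
at size 2, {2, 4} reaches all 9 outcomes; every lexicographically earlier size-2 subset fails

Answer: 2, 4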